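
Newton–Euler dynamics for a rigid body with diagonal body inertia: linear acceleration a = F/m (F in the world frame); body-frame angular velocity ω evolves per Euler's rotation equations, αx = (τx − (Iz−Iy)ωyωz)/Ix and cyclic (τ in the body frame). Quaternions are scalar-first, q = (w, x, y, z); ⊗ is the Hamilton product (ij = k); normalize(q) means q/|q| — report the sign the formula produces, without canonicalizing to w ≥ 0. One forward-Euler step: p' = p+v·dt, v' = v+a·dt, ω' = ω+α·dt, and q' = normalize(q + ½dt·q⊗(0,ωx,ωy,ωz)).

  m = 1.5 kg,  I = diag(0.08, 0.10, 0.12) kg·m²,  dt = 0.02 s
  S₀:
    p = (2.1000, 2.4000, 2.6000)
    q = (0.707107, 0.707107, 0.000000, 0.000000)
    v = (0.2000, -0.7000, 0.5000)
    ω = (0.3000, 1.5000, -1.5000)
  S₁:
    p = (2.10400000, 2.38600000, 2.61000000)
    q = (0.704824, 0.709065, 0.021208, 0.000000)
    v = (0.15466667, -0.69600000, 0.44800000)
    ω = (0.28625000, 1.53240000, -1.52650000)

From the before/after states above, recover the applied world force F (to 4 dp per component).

F = (-3.4000, 0.3000, -3.9000)

v₁ − v₀ = (-0.04533333, 0.00400000, -0.05200000)
applied force F = (-3.4000, 0.3000, -3.9000)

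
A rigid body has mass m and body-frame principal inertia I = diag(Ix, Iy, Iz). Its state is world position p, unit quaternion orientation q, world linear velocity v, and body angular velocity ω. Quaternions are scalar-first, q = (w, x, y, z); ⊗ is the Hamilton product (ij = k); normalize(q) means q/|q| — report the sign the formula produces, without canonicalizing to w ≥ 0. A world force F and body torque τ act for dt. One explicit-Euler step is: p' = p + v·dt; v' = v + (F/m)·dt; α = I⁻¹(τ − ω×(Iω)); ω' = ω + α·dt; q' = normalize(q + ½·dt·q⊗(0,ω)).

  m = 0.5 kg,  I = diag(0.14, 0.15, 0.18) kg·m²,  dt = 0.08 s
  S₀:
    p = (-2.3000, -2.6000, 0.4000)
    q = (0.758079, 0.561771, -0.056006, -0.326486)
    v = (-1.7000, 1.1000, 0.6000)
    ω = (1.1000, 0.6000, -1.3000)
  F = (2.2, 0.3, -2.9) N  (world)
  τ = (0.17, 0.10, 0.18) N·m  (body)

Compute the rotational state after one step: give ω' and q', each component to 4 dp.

ω' = (1.2105, 0.6228, -1.2229)
q' = (0.7159, 0.6043, -0.0229, -0.3491)

precession coupling ω×(Iω) = (-0.0234, 0.0572, 0.0066)
α = I⁻¹(τ − ω×Iω) = (1.3814, 0.2853, 0.9633)
new body rate ω' = (1.2105, 0.6228, -1.2229)
2q̇ = q⊗(0,ω) = (-1.0087763, 1.1025863, 0.8260151, -0.5868335)
updated quaternion q' = (0.7159, 0.6043, -0.0229, -0.3491)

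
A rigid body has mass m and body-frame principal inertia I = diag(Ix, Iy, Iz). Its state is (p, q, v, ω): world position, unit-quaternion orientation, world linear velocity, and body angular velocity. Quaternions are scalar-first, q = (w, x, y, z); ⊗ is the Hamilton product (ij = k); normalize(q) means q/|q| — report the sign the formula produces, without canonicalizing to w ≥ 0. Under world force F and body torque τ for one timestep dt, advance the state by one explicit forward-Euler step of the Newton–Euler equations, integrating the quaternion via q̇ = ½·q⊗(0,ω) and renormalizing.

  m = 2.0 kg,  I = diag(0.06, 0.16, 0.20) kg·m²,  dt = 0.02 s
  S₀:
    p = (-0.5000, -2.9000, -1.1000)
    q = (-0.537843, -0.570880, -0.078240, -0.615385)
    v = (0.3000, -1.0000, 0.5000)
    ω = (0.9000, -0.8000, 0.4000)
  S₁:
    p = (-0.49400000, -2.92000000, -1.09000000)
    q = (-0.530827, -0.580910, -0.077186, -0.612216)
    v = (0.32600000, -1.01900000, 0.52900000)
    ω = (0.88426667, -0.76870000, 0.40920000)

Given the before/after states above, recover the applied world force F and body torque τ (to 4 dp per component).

F = (2.6000, -1.9000, 2.9000)
τ = (-0.0600, 0.2000, 0.0200)

Δω = ω₁−ω₀ = (-0.01573333, 0.03130000, 0.00920000)
ω₀×(Iω₀) = (-0.0128, -0.0504, -0.0720)
I·α + gyro = (-0.0600, 0.2000, 0.0200)
velocity change Δv = (0.02600000, -0.01900000, 0.02900000)
applied force F = (2.6000, -1.9000, 2.9000)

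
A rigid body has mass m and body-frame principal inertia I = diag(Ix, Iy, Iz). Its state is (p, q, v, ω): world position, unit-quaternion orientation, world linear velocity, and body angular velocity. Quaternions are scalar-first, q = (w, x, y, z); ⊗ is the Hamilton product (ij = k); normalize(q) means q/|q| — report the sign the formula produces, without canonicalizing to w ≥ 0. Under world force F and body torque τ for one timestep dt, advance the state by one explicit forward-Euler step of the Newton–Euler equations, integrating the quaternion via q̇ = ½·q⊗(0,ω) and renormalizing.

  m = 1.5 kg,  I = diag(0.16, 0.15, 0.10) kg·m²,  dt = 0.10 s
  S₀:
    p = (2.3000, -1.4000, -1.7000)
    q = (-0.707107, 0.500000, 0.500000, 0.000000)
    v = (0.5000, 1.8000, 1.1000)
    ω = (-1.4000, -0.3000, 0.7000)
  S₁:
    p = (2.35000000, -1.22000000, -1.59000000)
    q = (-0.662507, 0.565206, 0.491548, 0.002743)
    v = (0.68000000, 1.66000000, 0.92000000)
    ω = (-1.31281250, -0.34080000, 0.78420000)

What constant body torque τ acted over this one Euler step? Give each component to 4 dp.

τ = (0.1500, -0.1200, 0.0800)

ω₁ − ω₀ = (0.08718750, -0.04080000, 0.08420000)
gyro term ω₀×Iω₀ = (0.0105, -0.0588, -0.0042)
I·α + gyro = (0.1500, -0.1200, 0.0800)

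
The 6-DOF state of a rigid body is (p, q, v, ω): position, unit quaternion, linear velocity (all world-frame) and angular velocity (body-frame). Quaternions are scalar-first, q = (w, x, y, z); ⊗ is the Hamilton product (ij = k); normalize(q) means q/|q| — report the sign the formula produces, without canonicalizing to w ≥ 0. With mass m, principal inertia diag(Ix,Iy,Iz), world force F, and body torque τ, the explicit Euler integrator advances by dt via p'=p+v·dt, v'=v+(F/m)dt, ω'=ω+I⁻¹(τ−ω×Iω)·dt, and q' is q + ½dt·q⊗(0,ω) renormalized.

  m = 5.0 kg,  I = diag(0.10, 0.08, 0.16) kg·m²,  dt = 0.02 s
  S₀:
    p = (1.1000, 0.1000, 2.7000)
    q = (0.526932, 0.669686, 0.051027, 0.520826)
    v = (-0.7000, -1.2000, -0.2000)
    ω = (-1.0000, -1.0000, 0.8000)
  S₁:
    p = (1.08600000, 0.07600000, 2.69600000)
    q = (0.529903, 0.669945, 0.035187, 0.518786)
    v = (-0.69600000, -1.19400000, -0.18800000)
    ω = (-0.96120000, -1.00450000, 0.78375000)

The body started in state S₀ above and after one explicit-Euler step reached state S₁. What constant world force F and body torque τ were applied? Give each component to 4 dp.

velocity change Δv = (0.00400000, 0.00600000, 0.01200000)
applied force F = (1.0000, 1.5000, 3.0000)
rate change Δω = (0.03880000, -0.00450000, -0.01625000)
gyro term ω₀×Iω₀ = (-0.0640, 0.0480, -0.0200)
applied torque τ = (0.1300, 0.0300, -0.1500)

F = (1.0000, 1.5000, 3.0000)
τ = (0.1300, 0.0300, -0.1500)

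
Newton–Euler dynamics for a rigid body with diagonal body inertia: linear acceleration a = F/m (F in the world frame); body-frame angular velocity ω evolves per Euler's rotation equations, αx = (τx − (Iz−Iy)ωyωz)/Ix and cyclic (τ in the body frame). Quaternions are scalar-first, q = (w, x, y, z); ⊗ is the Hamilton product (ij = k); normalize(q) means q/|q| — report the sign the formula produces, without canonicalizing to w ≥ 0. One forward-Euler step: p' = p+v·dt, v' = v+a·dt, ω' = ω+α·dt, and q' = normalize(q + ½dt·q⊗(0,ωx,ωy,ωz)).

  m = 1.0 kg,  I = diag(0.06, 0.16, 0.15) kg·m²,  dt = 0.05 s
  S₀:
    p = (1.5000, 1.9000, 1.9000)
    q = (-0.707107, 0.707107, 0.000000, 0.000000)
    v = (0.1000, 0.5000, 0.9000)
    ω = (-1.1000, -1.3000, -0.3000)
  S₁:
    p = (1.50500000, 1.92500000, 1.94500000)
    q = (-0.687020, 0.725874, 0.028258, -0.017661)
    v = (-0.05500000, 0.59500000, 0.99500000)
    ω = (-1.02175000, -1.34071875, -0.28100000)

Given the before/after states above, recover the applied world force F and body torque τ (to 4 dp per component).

velocity change Δv = (-0.15500000, 0.09500000, 0.09500000)
applied force F = (-3.1000, 1.9000, 1.9000)
ω₁ − ω₀ = (0.07825000, -0.04071875, 0.01900000)
ω₀×(Iω₀) = (-0.0039, -0.0297, 0.1430)
applied torque τ = (0.0900, -0.1600, 0.2000)

F = (-3.1000, 1.9000, 1.9000)
τ = (0.0900, -0.1600, 0.2000)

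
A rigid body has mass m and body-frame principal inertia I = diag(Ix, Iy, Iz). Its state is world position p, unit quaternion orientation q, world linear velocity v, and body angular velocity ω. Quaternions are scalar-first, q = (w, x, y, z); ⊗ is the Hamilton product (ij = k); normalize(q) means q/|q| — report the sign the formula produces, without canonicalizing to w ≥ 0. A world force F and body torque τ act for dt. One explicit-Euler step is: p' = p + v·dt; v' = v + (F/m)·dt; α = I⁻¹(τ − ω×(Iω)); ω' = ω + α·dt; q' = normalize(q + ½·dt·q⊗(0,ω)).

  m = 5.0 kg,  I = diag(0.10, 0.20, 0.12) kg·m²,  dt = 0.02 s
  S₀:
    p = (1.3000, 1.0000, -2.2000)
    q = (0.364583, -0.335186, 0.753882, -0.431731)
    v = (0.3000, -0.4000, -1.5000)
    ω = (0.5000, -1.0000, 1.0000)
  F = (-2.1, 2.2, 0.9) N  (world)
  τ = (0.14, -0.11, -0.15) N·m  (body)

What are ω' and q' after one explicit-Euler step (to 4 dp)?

α = I⁻¹(τ − ω×Iω) = (0.6000, -0.5000, -0.8333)
ω + α·dt = (0.5120, -1.0100, 0.9833)
q⊗(0,ω) = (1.3532060, 0.5044425, -0.2452625, 0.3228280)
q + ½dt·q⊗(0,ω), renormalized = (0.3781, -0.3301, 0.7513, -0.4285)

ω' = (0.5120, -1.0100, 0.9833)
q' = (0.3781, -0.3301, 0.7513, -0.4285)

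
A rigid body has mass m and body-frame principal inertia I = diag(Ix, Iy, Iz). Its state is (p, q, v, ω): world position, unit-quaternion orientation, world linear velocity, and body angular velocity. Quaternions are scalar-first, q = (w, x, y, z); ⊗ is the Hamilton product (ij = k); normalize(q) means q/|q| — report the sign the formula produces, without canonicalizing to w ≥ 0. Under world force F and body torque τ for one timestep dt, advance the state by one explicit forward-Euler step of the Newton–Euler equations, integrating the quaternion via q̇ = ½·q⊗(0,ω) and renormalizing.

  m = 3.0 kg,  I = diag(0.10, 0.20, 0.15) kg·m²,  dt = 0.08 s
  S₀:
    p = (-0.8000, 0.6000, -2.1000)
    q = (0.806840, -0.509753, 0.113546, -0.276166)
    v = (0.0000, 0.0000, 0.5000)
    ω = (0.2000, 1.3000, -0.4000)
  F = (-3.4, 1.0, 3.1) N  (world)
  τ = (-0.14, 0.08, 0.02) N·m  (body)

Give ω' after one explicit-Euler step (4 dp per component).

ω×(Iω) gyroscopic = (0.0260, 0.0040, 0.0260)
angular accel α = (-1.6600, 0.3800, -0.0400)
ω' = ω + α·dt = (0.0672, 1.3304, -0.4032)

ω' = (0.0672, 1.3304, -0.4032)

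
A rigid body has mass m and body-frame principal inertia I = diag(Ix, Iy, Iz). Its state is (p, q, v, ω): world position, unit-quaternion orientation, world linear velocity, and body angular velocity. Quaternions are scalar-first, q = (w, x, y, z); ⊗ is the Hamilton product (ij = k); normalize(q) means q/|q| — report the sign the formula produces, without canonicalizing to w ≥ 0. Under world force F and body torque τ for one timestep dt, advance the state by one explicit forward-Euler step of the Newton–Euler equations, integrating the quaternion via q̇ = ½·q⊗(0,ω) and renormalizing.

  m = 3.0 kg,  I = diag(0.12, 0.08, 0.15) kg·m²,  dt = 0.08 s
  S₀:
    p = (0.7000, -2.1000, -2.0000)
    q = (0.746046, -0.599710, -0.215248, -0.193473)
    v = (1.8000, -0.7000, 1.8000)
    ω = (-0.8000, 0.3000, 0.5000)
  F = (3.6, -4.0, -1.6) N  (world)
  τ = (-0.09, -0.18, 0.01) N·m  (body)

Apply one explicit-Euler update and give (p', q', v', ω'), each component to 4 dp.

p' = (0.8440, -2.1560, -1.8560)
q' = (0.7327, -0.6251, -0.1880, -0.1925)
v' = (1.8960, -0.8067, 1.7573)
ω' = (-0.8670, 0.1080, 0.5002)

α = I⁻¹(τ − ω×Iω) = (-0.8375, -2.4000, 0.0027)
ω + α·dt = (-0.8670, 0.1080, 0.5002)
2q̇ = q⊗(0,ω) = (-0.3184571, -0.6464189, 0.6784472, 0.0209116)
q' = normalize(q + ½dt·q⊗(0,ω)) = (0.7327, -0.6251, -0.1880, -0.1925)
new position p' = (0.8440, -2.1560, -1.8560)
v' = v + a·dt = (1.8960, -0.8067, 1.7573)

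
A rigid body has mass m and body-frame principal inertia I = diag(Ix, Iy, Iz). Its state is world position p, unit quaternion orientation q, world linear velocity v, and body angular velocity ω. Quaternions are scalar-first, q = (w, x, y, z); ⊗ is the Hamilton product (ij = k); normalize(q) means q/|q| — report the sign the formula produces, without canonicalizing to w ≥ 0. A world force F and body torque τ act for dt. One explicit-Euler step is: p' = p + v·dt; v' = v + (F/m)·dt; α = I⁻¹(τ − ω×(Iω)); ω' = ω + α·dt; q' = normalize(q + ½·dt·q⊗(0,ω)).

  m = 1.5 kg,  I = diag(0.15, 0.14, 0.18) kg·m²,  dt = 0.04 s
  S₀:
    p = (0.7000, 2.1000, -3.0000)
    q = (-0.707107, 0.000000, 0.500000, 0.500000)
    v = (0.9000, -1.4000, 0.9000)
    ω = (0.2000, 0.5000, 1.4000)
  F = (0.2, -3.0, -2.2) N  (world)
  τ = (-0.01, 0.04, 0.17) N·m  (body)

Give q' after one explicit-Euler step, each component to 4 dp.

q' = (-0.7258, 0.0062, 0.4947, 0.4780)

Hamilton product q⊗(0,ω) = (-0.9500000, 0.3085786, -0.2535535, -1.0899498)
updated quaternion q' = (-0.7258, 0.0062, 0.4947, 0.4780)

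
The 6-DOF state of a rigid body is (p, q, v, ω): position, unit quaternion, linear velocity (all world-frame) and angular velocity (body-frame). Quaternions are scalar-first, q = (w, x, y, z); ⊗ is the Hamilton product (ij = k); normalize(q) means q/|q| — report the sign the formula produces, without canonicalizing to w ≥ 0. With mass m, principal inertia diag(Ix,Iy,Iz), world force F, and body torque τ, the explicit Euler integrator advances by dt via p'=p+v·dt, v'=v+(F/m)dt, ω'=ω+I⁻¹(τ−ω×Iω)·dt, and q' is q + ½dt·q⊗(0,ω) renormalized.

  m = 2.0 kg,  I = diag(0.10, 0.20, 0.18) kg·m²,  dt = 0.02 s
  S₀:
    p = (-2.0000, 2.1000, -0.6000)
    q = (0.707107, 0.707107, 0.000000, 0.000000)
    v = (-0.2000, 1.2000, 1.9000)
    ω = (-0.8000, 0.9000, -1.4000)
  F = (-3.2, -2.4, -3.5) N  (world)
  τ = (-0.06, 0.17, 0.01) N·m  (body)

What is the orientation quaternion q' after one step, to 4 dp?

Hamilton product q⊗(0,ω) = (0.5656856, -0.5656856, 1.6263461, -0.3535535)
q + ½dt·q⊗(0,ω), renormalized = (0.7126, 0.7013, 0.0163, -0.0035)

q' = (0.7126, 0.7013, 0.0163, -0.0035)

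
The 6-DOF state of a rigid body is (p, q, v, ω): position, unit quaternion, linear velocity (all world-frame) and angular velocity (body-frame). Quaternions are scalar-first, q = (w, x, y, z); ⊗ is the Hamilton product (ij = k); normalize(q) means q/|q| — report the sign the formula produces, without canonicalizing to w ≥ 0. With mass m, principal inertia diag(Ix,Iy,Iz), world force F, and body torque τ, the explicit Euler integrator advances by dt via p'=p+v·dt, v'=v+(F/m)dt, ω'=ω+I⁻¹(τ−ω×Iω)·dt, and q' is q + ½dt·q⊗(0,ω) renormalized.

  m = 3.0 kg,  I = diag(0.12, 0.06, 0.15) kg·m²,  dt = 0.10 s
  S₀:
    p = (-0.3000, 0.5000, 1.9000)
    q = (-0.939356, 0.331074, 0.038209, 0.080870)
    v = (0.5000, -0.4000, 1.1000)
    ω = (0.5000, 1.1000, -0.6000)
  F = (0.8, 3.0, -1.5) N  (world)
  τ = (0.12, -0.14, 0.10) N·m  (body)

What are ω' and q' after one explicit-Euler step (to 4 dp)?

ω' = (0.6495, 0.8517, -0.5113)
q' = (-0.9452, 0.3013, -0.0015, 0.1260)

angular accel α = (1.4950, -2.4833, 0.8867)
ω + α·dt = (0.6495, 0.8517, -0.5113)
Hamilton product q⊗(0,ω) = (-0.1590449, -0.5815604, -0.7942122, 0.9086905)
updated quaternion q' = (-0.9452, 0.3013, -0.0015, 0.1260)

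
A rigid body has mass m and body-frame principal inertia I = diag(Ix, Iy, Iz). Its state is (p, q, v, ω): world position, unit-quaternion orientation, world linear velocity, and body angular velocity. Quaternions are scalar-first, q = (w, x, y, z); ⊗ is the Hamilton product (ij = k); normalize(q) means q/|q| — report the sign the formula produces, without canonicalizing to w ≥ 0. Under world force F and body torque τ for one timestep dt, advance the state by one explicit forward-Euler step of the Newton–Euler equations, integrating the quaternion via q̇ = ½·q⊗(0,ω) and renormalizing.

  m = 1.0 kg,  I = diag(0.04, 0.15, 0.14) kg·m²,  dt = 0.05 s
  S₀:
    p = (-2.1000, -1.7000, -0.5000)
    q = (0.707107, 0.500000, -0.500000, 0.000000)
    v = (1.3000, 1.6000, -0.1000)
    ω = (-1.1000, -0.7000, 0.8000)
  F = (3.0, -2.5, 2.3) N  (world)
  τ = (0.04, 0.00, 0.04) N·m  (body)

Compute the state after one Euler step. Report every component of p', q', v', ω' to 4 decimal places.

p' = (-2.0350, -1.6200, -0.5050)
q' = (0.7116, 0.4702, -0.5220, -0.0084)
v' = (1.4500, 1.4750, 0.0150)
ω' = (-1.0570, -0.7293, 0.7840)

p' = p + v·dt = (-2.0350, -1.6200, -0.5050)
v' = v + a·dt = (1.4500, 1.4750, 0.0150)
precession coupling ω×(Iω) = (0.0056, 0.0880, 0.0847)
angular accel α = (0.8600, -0.5867, -0.3193)
ω + α·dt = (-1.0570, -0.7293, 0.7840)
2q̇ = q⊗(0,ω) = (0.2000000, -1.1778177, -0.8949749, -0.3343144)
q' = normalize(q + ½dt·q⊗(0,ω)) = (0.7116, 0.4702, -0.5220, -0.0084)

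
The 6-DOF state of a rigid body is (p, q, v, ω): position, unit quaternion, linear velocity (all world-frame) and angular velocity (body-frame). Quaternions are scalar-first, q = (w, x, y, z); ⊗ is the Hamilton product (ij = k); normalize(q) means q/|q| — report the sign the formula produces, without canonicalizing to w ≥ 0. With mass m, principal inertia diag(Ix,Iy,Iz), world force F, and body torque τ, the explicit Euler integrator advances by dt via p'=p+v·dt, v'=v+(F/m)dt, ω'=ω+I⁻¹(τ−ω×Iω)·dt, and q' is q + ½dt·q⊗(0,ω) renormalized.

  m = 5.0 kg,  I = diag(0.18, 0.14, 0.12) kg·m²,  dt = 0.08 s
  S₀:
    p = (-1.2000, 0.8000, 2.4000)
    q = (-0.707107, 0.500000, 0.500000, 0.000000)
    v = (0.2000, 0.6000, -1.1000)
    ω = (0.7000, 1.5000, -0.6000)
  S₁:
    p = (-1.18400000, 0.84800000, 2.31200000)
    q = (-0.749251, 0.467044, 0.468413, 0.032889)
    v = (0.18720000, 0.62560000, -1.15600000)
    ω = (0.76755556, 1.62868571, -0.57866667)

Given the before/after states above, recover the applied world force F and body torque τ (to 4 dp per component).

F = (-0.8000, 1.6000, -3.5000)
τ = (0.1700, 0.2000, -0.0100)

v₁ − v₀ = (-0.01280000, 0.02560000, -0.05600000)
F = m·Δv/dt = (-0.8000, 1.6000, -3.5000)
Δω = ω₁−ω₀ = (0.06755556, 0.12868571, 0.02133333)
ω₀×(Iω₀) = (0.0180, -0.0252, -0.0420)
I·α + gyro = (0.1700, 0.2000, -0.0100)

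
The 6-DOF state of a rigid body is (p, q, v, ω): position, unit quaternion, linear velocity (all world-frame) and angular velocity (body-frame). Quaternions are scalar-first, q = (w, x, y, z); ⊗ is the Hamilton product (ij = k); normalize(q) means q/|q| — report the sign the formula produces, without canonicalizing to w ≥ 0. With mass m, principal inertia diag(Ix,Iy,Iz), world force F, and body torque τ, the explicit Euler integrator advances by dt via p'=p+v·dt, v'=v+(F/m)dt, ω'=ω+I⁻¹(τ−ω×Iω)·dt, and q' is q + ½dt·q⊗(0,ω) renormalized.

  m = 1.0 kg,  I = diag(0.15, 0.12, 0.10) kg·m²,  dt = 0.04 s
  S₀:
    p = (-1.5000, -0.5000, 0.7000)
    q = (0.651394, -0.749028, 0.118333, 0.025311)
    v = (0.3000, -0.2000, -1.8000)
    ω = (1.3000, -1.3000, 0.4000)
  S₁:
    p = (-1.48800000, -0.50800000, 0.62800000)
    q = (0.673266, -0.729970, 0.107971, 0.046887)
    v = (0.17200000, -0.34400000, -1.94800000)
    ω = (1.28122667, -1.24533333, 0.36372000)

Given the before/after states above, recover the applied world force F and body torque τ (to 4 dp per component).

rate change Δω = (-0.01877333, 0.05466667, -0.03628000)
gyro term ω₀×Iω₀ = (0.0104, 0.0260, 0.0507)
τ = I·(Δω/dt) + ω₀×(Iω₀) = (-0.0600, 0.1900, -0.0400)
velocity change Δv = (-0.12800000, -0.14400000, -0.14800000)
F = m·Δv/dt = (-3.2000, -3.6000, -3.7000)

F = (-3.2000, -3.6000, -3.7000)
τ = (-0.0600, 0.1900, -0.0400)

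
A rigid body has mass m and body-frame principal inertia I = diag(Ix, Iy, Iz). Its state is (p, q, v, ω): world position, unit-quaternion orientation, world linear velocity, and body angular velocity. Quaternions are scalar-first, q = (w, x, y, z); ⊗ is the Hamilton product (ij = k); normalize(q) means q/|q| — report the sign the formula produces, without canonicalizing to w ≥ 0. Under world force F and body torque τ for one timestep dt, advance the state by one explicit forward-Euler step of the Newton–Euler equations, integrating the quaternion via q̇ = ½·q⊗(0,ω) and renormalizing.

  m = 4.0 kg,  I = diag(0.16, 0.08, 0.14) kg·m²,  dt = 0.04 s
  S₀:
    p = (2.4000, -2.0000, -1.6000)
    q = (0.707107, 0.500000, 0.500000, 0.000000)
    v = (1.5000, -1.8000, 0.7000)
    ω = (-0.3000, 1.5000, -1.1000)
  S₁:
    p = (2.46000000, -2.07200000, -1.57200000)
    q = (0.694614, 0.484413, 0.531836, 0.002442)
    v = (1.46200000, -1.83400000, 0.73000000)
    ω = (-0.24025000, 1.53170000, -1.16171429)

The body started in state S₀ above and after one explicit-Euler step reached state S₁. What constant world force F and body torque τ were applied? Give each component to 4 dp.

F = (-3.8000, -3.4000, 3.0000)
τ = (0.1400, 0.0700, -0.1800)

ω₁ − ω₀ = (0.05975000, 0.03170000, -0.06171429)
ω₀×(Iω₀) = (-0.0990, 0.0066, 0.0360)
I·α + gyro = (0.1400, 0.0700, -0.1800)
velocity change Δv = (-0.03800000, -0.03400000, 0.03000000)
applied force F = (-3.8000, -3.4000, 3.0000)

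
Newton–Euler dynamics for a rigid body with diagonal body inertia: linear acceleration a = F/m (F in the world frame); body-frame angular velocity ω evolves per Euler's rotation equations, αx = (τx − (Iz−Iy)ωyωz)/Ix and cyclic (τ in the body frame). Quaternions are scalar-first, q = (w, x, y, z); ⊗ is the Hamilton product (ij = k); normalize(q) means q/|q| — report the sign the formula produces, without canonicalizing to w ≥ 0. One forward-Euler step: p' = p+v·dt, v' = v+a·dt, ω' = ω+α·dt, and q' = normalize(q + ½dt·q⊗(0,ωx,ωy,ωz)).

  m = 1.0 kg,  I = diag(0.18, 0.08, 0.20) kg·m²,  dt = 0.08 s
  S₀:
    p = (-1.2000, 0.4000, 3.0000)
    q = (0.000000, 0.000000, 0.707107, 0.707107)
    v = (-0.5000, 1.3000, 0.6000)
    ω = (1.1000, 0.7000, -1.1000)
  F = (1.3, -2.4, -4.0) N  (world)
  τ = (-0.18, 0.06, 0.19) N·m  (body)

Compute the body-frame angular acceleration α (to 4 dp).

gyro term ω×Iω = (-0.0924, 0.0242, -0.0770)
angular accel α = (-0.4867, 0.4475, 1.3350)

α = (-0.4867, 0.4475, 1.3350)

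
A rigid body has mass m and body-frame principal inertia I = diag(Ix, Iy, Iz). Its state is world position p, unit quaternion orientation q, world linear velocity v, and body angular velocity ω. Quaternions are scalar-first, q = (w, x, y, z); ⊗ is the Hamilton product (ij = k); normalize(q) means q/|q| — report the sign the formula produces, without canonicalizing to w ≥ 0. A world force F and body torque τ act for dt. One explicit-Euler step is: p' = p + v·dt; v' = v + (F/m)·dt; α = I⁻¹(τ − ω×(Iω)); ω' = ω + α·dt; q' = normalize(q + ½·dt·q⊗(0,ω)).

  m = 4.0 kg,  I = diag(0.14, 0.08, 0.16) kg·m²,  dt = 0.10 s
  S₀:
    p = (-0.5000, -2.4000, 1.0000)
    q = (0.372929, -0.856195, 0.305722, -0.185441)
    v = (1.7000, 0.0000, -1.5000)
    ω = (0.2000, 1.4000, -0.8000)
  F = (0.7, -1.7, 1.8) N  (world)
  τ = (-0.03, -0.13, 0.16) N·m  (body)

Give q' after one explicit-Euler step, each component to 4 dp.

q' = (0.3515, -0.8489, 0.2948, -0.2625)

q⊗(0,ω) = (-0.4051246, 0.0896256, -0.1999436, -1.5581606)
q + ½dt·q⊗(0,ω), renormalized = (0.3515, -0.8489, 0.2948, -0.2625)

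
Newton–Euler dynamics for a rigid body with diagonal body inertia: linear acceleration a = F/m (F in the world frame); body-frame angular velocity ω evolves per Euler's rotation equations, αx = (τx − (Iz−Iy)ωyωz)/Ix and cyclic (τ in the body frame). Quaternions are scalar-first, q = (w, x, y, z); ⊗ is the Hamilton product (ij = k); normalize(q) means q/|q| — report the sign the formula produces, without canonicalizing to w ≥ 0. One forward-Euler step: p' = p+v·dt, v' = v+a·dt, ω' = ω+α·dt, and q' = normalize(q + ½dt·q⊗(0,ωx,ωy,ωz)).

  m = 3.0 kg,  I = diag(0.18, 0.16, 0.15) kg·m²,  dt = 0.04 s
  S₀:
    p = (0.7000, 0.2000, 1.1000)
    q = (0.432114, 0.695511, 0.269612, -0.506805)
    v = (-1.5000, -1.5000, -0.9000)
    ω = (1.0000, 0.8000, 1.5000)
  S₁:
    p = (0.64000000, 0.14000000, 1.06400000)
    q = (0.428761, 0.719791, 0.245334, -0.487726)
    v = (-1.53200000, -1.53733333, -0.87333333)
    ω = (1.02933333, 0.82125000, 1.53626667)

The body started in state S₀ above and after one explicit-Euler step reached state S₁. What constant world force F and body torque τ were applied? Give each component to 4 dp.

velocity change Δv = (-0.03200000, -0.03733333, 0.02666667)
F = m·Δv/dt = (-2.4000, -2.8000, 2.0000)
ω₁ − ω₀ = (0.02933333, 0.02125000, 0.03626667)
I·α + gyro = (0.1200, 0.1300, 0.1200)

F = (-2.4000, -2.8000, 2.0000)
τ = (0.1200, 0.1300, 0.1200)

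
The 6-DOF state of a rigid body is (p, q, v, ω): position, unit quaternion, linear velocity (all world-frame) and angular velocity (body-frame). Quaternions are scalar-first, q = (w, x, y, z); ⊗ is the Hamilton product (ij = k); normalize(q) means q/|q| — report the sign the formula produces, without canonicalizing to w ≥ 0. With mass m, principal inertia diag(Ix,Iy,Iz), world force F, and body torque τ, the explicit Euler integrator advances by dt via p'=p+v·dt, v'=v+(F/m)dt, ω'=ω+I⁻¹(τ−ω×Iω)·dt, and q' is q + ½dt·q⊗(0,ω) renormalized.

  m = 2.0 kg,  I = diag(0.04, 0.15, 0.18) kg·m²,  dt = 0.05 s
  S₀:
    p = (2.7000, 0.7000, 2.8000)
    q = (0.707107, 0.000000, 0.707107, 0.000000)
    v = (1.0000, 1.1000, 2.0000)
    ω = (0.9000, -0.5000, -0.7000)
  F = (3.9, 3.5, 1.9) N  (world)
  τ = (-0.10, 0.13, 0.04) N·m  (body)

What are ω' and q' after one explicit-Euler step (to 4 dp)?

ω' = (0.7619, -0.4861, -0.6751)
q' = (0.7156, 0.0035, 0.6979, -0.0283)

angular accel α = (-2.7625, 0.2787, 0.4972)
new body rate ω' = (0.7619, -0.4861, -0.6751)
q⊗(0,ω) = (0.3535535, 0.1414214, -0.3535535, -1.1313712)
q + ½dt·q⊗(0,ω), renormalized = (0.7156, 0.0035, 0.6979, -0.0283)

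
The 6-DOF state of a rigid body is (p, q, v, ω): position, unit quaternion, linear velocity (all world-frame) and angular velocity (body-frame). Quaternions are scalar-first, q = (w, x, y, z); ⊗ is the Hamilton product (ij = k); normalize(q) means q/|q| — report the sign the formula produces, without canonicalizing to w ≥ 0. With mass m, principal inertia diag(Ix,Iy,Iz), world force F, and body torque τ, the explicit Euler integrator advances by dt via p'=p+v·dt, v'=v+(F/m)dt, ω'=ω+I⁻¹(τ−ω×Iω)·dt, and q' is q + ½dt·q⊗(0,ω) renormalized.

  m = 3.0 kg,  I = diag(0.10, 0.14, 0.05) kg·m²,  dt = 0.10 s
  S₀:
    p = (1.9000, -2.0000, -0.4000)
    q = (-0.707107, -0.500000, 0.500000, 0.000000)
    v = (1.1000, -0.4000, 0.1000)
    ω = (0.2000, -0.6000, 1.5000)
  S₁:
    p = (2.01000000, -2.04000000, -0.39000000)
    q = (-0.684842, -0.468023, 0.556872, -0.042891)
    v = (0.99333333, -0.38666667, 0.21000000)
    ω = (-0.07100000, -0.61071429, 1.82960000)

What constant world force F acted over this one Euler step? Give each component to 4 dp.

F = (-3.2000, 0.4000, 3.3000)

v₁ − v₀ = (-0.10666667, 0.01333333, 0.11000000)
applied force F = (-3.2000, 0.4000, 3.3000)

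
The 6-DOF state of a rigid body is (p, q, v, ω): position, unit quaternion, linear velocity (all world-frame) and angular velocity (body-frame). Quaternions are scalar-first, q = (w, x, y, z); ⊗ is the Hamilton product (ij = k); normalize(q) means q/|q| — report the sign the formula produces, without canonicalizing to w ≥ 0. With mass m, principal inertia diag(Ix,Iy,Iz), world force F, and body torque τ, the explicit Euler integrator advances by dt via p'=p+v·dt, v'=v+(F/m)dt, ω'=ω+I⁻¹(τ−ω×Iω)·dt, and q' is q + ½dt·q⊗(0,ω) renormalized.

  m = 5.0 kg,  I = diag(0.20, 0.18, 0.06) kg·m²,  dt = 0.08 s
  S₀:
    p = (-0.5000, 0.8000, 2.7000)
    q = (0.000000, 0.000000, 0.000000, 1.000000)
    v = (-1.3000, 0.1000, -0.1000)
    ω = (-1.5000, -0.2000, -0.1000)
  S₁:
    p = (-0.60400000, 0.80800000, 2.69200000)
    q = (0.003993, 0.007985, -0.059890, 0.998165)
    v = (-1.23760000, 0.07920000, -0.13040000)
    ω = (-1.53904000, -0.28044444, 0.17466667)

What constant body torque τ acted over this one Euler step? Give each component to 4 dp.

τ = (-0.1000, -0.1600, 0.2000)

Δω = ω₁−ω₀ = (-0.03904000, -0.08044444, 0.27466667)
precession coupling = (-0.0024, 0.0210, -0.0060)
I·α + gyro = (-0.1000, -0.1600, 0.2000)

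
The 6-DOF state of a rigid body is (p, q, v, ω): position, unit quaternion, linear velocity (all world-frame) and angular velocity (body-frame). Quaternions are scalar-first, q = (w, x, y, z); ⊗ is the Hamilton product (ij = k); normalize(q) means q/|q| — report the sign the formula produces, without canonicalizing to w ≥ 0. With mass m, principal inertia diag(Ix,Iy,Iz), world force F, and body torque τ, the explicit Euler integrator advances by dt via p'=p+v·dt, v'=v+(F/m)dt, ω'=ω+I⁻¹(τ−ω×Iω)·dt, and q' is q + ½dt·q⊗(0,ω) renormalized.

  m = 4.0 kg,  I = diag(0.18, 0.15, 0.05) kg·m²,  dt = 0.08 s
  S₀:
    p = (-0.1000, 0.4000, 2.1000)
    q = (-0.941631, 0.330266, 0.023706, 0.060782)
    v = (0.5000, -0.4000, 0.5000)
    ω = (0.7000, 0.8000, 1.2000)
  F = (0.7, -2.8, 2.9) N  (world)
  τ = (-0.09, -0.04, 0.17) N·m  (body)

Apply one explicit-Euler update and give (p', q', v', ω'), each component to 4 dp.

p' = (-0.0600, 0.3680, 2.1400)
q' = (-0.9526, 0.3025, -0.0205, 0.0254)
v' = (0.5140, -0.4560, 0.5580)
ω' = (0.7027, 0.7204, 1.4989)

(τ − ω×Iω)/I = (0.0333, -0.9947, 3.7360)
ω + α·dt = (0.7027, 0.7204, 1.4989)
2q̇ = q⊗(0,ω) = (-0.3230894, -0.6793201, -1.1070766, -0.8823386)
q' = normalize(q + ½dt·q⊗(0,ω)) = (-0.9526, 0.3025, -0.0205, 0.0254)
a = (0.1750, -0.7000, 0.7250)
p' = p + v·dt = (-0.0600, 0.3680, 2.1400)
v + (F/m)dt = (0.5140, -0.4560, 0.5580)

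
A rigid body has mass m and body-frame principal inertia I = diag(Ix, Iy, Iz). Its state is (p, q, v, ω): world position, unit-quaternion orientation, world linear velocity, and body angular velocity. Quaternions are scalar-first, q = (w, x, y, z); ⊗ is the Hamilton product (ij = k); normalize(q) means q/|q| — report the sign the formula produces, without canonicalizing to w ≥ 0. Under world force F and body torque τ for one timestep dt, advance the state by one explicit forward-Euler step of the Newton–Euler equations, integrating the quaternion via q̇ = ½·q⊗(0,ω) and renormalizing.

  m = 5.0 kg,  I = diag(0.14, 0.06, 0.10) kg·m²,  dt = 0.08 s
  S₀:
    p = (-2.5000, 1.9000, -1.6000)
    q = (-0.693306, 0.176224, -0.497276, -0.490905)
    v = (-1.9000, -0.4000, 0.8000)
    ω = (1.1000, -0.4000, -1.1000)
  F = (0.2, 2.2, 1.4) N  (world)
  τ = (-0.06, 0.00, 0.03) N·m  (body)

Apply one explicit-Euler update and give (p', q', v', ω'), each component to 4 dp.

gyro term ω×Iω = (0.0176, -0.0484, 0.0352)
α = I⁻¹(τ − ω×Iω) = (-0.5543, 0.8067, -0.0520)
ω' = ω + α·dt = (1.0557, -0.3355, -1.1042)
q⊗(0,ω) = (-0.9327523, -0.4119950, -0.0688267, 1.2391506)
q' = normalize(q + ½dt·q⊗(0,ω)) = (-0.7291, 0.1594, -0.4990, -0.4404)
p + v·dt = (-2.6520, 1.8680, -1.5360)
new velocity v' = (-1.8968, -0.3648, 0.8224)

p' = (-2.6520, 1.8680, -1.5360)
q' = (-0.7291, 0.1594, -0.4990, -0.4404)
v' = (-1.8968, -0.3648, 0.8224)
ω' = (1.0557, -0.3355, -1.1042)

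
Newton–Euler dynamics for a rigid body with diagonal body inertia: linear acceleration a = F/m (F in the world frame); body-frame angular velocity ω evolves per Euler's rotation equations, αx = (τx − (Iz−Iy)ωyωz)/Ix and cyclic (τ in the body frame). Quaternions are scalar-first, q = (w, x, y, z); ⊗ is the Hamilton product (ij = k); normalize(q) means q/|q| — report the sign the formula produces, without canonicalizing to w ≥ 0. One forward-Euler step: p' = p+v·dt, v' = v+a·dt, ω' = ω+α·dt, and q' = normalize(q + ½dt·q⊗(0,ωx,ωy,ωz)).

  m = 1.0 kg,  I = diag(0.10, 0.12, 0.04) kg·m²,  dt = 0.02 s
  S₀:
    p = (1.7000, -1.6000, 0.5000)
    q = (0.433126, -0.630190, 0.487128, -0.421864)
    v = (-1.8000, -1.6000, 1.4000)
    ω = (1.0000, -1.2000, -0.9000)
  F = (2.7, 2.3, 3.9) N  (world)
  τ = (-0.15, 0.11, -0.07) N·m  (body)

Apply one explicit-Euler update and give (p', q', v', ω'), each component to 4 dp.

precession coupling ω×(Iω) = (-0.0864, -0.0540, -0.0240)
angular accel α = (-0.6360, 1.3667, -1.1500)
new body rate ω' = (0.9873, -1.1727, -0.9230)
Hamilton product q⊗(0,ω) = (0.8350660, -0.5115260, -1.5087862, -0.1207134)
updated quaternion q' = (0.4414, -0.6352, 0.4720, -0.4230)
p + v·dt = (1.6640, -1.6320, 0.5280)
v + (F/m)dt = (-1.7460, -1.5540, 1.4780)

p' = (1.6640, -1.6320, 0.5280)
q' = (0.4414, -0.6352, 0.4720, -0.4230)
v' = (-1.7460, -1.5540, 1.4780)
ω' = (0.9873, -1.1727, -0.9230)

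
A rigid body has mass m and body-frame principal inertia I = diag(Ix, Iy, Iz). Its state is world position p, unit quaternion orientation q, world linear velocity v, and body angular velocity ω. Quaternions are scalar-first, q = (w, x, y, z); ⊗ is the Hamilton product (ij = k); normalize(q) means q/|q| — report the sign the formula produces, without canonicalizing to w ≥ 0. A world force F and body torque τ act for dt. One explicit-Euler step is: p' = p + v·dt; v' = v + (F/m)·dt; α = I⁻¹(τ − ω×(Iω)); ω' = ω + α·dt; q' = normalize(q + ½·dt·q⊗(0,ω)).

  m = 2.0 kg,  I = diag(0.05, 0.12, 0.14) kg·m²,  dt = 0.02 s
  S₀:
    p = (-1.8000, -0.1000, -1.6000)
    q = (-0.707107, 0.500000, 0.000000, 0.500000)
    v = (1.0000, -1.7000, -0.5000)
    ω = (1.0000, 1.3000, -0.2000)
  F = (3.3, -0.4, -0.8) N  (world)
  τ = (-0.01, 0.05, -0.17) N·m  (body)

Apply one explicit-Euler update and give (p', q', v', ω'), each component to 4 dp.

p' = (-1.7800, -0.1340, -1.6100)
q' = (-0.7110, 0.4864, -0.0032, 0.5078)
v' = (1.0330, -1.7040, -0.5080)
ω' = (0.9981, 1.3053, -0.2373)

ω×(Iω) gyroscopic = (-0.0052, 0.0180, 0.0910)
α = I⁻¹(τ − ω×Iω) = (-0.0960, 0.2667, -1.8643)
new body rate ω' = (0.9981, 1.3053, -0.2373)
q⊗(0,ω) = (-0.4000000, -1.3571070, -0.3192391, 0.7914214)
q + ½dt·q⊗(0,ω), renormalized = (-0.7110, 0.4864, -0.0032, 0.5078)
a = F/m = (1.6500, -0.2000, -0.4000)
new position p' = (-1.7800, -0.1340, -1.6100)
v' = v + a·dt = (1.0330, -1.7040, -0.5080)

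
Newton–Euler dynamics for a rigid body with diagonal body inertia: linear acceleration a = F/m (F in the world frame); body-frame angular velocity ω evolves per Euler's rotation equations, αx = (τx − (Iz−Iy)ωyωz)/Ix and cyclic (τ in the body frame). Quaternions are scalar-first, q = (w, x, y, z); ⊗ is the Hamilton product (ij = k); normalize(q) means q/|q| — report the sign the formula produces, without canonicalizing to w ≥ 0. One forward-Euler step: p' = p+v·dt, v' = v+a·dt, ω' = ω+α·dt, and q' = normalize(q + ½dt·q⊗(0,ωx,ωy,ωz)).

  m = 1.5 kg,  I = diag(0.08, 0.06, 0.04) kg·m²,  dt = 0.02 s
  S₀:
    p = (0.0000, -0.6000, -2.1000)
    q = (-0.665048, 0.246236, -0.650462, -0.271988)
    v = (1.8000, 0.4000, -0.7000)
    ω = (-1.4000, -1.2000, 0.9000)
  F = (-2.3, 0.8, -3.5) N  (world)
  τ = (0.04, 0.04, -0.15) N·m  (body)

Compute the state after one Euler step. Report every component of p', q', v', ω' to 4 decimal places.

p' = (0.0360, -0.5920, -2.1140)
q' = (-0.6668, 0.2464, -0.6408, -0.2900)
v' = (1.7693, 0.4107, -0.7467)
ω' = (-1.3954, -1.1699, 0.8418)

p + v·dt = (0.0360, -0.5920, -2.1140)
v + (F/m)dt = (1.7693, 0.4107, -0.7467)
(τ − ω×Iω)/I = (0.2300, 1.5067, -2.9100)
ω' = ω + α·dt = (-1.3954, -1.1699, 0.8418)
2q̇ = q⊗(0,ω) = (-0.1910348, 0.0192658, 0.9572284, -1.8046732)
q + ½dt·q⊗(0,ω), renormalized = (-0.6668, 0.2464, -0.6408, -0.2900)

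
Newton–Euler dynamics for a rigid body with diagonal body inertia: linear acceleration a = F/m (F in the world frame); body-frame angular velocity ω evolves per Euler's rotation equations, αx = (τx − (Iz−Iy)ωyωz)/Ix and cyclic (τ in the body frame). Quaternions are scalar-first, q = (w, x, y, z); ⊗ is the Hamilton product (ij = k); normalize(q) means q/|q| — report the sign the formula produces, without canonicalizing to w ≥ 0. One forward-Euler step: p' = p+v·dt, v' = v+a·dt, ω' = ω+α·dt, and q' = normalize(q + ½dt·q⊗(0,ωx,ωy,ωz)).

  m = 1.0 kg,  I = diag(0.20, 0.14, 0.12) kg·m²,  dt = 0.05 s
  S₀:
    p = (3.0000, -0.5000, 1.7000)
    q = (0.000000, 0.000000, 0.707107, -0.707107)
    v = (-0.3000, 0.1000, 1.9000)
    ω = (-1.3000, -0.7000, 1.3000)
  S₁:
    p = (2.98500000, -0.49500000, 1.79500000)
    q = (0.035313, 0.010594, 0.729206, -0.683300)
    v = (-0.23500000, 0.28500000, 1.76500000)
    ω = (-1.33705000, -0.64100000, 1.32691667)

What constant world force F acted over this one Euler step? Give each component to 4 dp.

Δv = v₁−v₀ = (0.06500000, 0.18500000, -0.13500000)
F = m·Δv/dt = (1.3000, 3.7000, -2.7000)

F = (1.3000, 3.7000, -2.7000)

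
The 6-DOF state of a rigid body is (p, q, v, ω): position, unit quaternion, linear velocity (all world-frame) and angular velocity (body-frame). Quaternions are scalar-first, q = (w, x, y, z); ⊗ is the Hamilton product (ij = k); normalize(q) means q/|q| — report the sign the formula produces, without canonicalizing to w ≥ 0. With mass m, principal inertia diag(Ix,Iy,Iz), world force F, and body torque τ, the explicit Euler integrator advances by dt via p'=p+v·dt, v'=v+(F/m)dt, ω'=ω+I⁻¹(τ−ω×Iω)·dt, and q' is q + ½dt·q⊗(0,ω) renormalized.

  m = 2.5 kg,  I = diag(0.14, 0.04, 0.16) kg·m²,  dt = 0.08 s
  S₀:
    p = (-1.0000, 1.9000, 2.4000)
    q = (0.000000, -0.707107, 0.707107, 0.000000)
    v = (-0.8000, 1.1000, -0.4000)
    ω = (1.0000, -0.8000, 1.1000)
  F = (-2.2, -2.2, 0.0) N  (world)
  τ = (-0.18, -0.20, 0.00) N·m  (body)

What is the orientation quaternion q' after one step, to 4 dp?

q' = (0.0508, -0.6745, 0.7365, -0.0056)

Hamilton product q⊗(0,ω) = (1.2727926, 0.7778177, 0.7778177, -0.1414214)
q + ½dt·q⊗(0,ω), renormalized = (0.0508, -0.6745, 0.7365, -0.0056)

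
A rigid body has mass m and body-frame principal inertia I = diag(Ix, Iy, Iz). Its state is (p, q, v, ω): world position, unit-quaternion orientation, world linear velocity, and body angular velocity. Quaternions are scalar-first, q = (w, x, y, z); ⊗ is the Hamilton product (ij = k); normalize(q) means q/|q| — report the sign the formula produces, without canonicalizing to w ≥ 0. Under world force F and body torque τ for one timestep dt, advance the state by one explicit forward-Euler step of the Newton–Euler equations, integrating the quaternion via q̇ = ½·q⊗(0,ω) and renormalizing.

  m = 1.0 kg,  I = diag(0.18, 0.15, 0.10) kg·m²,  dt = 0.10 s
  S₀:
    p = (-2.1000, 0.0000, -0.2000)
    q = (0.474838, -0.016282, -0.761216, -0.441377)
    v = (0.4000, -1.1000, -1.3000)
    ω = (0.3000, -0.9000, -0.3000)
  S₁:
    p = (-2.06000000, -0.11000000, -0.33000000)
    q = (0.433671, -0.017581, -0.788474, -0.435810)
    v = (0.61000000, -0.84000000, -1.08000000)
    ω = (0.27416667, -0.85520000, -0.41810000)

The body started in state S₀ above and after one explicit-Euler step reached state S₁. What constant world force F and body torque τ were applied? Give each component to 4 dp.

Δv = v₁−v₀ = (0.21000000, 0.26000000, 0.22000000)
m·(v₁−v₀)/dt = (2.1000, 2.6000, 2.2000)
rate change Δω = (-0.02583333, 0.04480000, -0.11810000)
precession coupling = (-0.0135, -0.0072, 0.0081)
I·α + gyro = (-0.0600, 0.0600, -0.1100)

F = (2.1000, 2.6000, 2.2000)
τ = (-0.0600, 0.0600, -0.1100)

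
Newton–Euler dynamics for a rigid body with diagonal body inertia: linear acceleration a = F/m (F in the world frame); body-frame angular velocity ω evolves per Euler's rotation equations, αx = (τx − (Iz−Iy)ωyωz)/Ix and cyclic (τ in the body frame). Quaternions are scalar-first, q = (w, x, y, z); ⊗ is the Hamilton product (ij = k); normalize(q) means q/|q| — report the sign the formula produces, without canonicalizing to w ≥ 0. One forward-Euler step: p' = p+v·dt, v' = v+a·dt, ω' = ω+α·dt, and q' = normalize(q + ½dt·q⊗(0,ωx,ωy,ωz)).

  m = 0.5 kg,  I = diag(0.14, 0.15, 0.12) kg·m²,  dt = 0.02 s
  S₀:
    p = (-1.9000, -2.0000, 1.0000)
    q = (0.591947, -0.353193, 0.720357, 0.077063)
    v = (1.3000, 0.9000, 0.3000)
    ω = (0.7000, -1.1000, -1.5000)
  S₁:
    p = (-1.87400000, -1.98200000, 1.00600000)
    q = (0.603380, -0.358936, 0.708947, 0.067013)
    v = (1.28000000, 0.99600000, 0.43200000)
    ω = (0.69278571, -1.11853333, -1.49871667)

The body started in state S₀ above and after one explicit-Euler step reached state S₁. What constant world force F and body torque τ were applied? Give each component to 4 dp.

F = (-0.5000, 2.4000, 3.3000)
τ = (-0.1000, -0.1600, 0.0000)

velocity change Δv = (-0.02000000, 0.09600000, 0.13200000)
F = m·Δv/dt = (-0.5000, 2.4000, 3.3000)
Δω = ω₁−ω₀ = (-0.00721429, -0.01853333, 0.00128333)
ω₀×(Iω₀) = (-0.0495, -0.0210, -0.0077)
applied torque τ = (-0.1000, -0.1600, 0.0000)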